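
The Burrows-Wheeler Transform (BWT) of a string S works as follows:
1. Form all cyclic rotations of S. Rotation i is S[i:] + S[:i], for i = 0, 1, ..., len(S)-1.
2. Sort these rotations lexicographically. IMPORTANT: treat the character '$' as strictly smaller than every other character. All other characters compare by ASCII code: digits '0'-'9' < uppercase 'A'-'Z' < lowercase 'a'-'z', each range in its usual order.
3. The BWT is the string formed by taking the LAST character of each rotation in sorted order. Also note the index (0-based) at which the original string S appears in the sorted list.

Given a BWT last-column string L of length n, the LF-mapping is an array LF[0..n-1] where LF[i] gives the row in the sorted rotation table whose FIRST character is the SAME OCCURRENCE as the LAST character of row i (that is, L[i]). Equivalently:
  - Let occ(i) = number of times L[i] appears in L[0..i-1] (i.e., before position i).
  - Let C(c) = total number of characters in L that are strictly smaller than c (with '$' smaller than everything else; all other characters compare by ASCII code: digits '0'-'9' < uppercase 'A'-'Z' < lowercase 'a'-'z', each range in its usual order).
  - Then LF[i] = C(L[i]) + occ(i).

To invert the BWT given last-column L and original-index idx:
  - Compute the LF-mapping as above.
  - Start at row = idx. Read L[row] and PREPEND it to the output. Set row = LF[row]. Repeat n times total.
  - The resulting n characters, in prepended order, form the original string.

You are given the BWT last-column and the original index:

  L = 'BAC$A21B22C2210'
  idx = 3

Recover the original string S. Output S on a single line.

Answer: 1C12A0CA222B2B$

Derivation:
LF mapping: 11 9 13 0 10 4 2 12 5 6 14 7 8 3 1
Walk LF starting at row 3, prepending L[row]:
  step 1: row=3, L[3]='$', prepend. Next row=LF[3]=0
  step 2: row=0, L[0]='B', prepend. Next row=LF[0]=11
  step 3: row=11, L[11]='2', prepend. Next row=LF[11]=7
  step 4: row=7, L[7]='B', prepend. Next row=LF[7]=12
  step 5: row=12, L[12]='2', prepend. Next row=LF[12]=8
  step 6: row=8, L[8]='2', prepend. Next row=LF[8]=5
  step 7: row=5, L[5]='2', prepend. Next row=LF[5]=4
  step 8: row=4, L[4]='A', prepend. Next row=LF[4]=10
  step 9: row=10, L[10]='C', prepend. Next row=LF[10]=14
  step 10: row=14, L[14]='0', prepend. Next row=LF[14]=1
  step 11: row=1, L[1]='A', prepend. Next row=LF[1]=9
  step 12: row=9, L[9]='2', prepend. Next row=LF[9]=6
  step 13: row=6, L[6]='1', prepend. Next row=LF[6]=2
  step 14: row=2, L[2]='C', prepend. Next row=LF[2]=13
  step 15: row=13, L[13]='1', prepend. Next row=LF[13]=3
Reversed output: 1C12A0CA222B2B$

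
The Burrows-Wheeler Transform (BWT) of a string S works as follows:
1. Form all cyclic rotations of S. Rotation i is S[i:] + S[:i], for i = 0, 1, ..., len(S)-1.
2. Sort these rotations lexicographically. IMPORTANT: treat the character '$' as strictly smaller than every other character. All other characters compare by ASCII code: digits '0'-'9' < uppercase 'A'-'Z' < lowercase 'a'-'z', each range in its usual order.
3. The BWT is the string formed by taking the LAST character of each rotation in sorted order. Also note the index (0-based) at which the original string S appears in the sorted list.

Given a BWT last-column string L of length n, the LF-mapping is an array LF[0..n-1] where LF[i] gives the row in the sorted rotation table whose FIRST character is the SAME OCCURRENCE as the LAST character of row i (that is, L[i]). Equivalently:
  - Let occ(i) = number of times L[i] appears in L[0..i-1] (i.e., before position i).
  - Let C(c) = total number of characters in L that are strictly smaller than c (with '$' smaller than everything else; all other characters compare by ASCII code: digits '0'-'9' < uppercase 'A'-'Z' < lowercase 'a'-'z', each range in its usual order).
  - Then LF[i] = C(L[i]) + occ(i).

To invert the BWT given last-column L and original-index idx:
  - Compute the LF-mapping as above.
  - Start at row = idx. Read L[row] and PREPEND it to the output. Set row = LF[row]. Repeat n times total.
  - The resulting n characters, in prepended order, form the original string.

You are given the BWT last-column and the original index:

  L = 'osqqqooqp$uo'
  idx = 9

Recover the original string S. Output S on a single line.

Answer: qqoqopqouso$

Derivation:
LF mapping: 1 10 6 7 8 2 3 9 5 0 11 4
Walk LF starting at row 9, prepending L[row]:
  step 1: row=9, L[9]='$', prepend. Next row=LF[9]=0
  step 2: row=0, L[0]='o', prepend. Next row=LF[0]=1
  step 3: row=1, L[1]='s', prepend. Next row=LF[1]=10
  step 4: row=10, L[10]='u', prepend. Next row=LF[10]=11
  step 5: row=11, L[11]='o', prepend. Next row=LF[11]=4
  step 6: row=4, L[4]='q', prepend. Next row=LF[4]=8
  step 7: row=8, L[8]='p', prepend. Next row=LF[8]=5
  step 8: row=5, L[5]='o', prepend. Next row=LF[5]=2
  step 9: row=2, L[2]='q', prepend. Next row=LF[2]=6
  step 10: row=6, L[6]='o', prepend. Next row=LF[6]=3
  step 11: row=3, L[3]='q', prepend. Next row=LF[3]=7
  step 12: row=7, L[7]='q', prepend. Next row=LF[7]=9
Reversed output: qqoqopqouso$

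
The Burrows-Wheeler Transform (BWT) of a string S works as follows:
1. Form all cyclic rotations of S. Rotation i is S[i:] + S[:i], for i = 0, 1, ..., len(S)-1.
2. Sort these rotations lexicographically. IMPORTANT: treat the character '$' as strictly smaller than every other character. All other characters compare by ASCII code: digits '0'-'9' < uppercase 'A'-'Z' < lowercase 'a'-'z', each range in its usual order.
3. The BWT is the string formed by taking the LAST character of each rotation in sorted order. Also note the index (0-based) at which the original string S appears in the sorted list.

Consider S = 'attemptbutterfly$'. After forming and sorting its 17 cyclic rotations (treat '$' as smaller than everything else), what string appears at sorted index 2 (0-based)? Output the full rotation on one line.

Answer: butterfly$attempt

Derivation:
All 17 rotations (rotation i = S[i:]+S[:i]):
  rot[0] = attemptbutterfly$
  rot[1] = ttemptbutterfly$a
  rot[2] = temptbutterfly$at
  rot[3] = emptbutterfly$att
  rot[4] = mptbutterfly$atte
  rot[5] = ptbutterfly$attem
  rot[6] = tbutterfly$attemp
  rot[7] = butterfly$attempt
  rot[8] = utterfly$attemptb
  rot[9] = tterfly$attemptbu
  rot[10] = terfly$attemptbut
  rot[11] = erfly$attemptbutt
  rot[12] = rfly$attemptbutte
  rot[13] = fly$attemptbutter
  rot[14] = ly$attemptbutterf
  rot[15] = y$attemptbutterfl
  rot[16] = $attemptbutterfly
Sorted (with $ < everything):
  sorted[0] = $attemptbutterfly
  sorted[1] = attemptbutterfly$
  sorted[2] = butterfly$attempt
  sorted[3] = emptbutterfly$att
  sorted[4] = erfly$attemptbutt
  sorted[5] = fly$attemptbutter
  sorted[6] = ly$attemptbutterf
  sorted[7] = mptbutterfly$atte
  sorted[8] = ptbutterfly$attem
  sorted[9] = rfly$attemptbutte
  sorted[10] = tbutterfly$attemp
  sorted[11] = temptbutterfly$at
  sorted[12] = terfly$attemptbut
  sorted[13] = ttemptbutterfly$a
  sorted[14] = tterfly$attemptbu
  sorted[15] = utterfly$attemptb
  sorted[16] = y$attemptbutterfl
sorted[2] = butterfly$attempt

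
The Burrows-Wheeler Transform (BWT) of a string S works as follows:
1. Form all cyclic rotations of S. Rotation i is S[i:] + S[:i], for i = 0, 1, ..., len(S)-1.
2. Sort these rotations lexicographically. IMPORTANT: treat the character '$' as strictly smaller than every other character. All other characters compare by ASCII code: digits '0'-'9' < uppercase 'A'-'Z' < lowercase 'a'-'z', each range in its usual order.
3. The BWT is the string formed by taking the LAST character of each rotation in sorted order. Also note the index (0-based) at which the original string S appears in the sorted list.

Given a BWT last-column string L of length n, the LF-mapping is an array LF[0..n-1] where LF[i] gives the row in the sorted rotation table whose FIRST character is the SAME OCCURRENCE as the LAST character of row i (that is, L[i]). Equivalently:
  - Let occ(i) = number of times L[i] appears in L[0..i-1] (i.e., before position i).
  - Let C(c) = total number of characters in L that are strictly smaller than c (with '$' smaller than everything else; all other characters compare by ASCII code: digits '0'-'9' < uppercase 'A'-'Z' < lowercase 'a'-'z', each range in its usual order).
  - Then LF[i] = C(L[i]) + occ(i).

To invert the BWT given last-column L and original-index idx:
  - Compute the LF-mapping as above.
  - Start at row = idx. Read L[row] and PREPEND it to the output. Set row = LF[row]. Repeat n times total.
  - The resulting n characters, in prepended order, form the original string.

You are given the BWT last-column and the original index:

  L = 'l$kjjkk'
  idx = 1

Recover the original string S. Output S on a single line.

Answer: jkjkkl$

Derivation:
LF mapping: 6 0 3 1 2 4 5
Walk LF starting at row 1, prepending L[row]:
  step 1: row=1, L[1]='$', prepend. Next row=LF[1]=0
  step 2: row=0, L[0]='l', prepend. Next row=LF[0]=6
  step 3: row=6, L[6]='k', prepend. Next row=LF[6]=5
  step 4: row=5, L[5]='k', prepend. Next row=LF[5]=4
  step 5: row=4, L[4]='j', prepend. Next row=LF[4]=2
  step 6: row=2, L[2]='k', prepend. Next row=LF[2]=3
  step 7: row=3, L[3]='j', prepend. Next row=LF[3]=1
Reversed output: jkjkkl$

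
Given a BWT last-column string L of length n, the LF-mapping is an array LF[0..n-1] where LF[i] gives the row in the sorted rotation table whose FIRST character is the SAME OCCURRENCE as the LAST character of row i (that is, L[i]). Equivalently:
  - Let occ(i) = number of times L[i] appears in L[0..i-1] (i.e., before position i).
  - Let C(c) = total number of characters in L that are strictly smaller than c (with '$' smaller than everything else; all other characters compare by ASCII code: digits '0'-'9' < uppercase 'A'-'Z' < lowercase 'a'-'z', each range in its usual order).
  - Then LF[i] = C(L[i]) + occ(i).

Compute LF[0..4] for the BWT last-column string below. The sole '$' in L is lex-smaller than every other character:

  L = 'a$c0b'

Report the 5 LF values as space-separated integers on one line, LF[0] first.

Char counts: '$':1, '0':1, 'a':1, 'b':1, 'c':1
C (first-col start): C('$')=0, C('0')=1, C('a')=2, C('b')=3, C('c')=4
L[0]='a': occ=0, LF[0]=C('a')+0=2+0=2
L[1]='$': occ=0, LF[1]=C('$')+0=0+0=0
L[2]='c': occ=0, LF[2]=C('c')+0=4+0=4
L[3]='0': occ=0, LF[3]=C('0')+0=1+0=1
L[4]='b': occ=0, LF[4]=C('b')+0=3+0=3

Answer: 2 0 4 1 3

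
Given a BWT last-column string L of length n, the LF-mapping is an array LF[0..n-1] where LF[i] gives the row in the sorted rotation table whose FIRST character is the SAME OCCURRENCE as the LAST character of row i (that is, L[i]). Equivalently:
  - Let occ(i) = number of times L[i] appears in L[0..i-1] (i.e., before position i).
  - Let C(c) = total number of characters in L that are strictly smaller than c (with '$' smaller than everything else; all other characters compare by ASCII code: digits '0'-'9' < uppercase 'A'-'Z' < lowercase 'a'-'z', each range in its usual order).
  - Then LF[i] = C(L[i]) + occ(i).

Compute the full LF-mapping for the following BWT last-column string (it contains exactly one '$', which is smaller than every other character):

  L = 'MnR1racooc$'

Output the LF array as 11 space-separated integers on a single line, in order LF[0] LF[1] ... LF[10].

Char counts: '$':1, '1':1, 'M':1, 'R':1, 'a':1, 'c':2, 'n':1, 'o':2, 'r':1
C (first-col start): C('$')=0, C('1')=1, C('M')=2, C('R')=3, C('a')=4, C('c')=5, C('n')=7, C('o')=8, C('r')=10
L[0]='M': occ=0, LF[0]=C('M')+0=2+0=2
L[1]='n': occ=0, LF[1]=C('n')+0=7+0=7
L[2]='R': occ=0, LF[2]=C('R')+0=3+0=3
L[3]='1': occ=0, LF[3]=C('1')+0=1+0=1
L[4]='r': occ=0, LF[4]=C('r')+0=10+0=10
L[5]='a': occ=0, LF[5]=C('a')+0=4+0=4
L[6]='c': occ=0, LF[6]=C('c')+0=5+0=5
L[7]='o': occ=0, LF[7]=C('o')+0=8+0=8
L[8]='o': occ=1, LF[8]=C('o')+1=8+1=9
L[9]='c': occ=1, LF[9]=C('c')+1=5+1=6
L[10]='$': occ=0, LF[10]=C('$')+0=0+0=0

Answer: 2 7 3 1 10 4 5 8 9 6 0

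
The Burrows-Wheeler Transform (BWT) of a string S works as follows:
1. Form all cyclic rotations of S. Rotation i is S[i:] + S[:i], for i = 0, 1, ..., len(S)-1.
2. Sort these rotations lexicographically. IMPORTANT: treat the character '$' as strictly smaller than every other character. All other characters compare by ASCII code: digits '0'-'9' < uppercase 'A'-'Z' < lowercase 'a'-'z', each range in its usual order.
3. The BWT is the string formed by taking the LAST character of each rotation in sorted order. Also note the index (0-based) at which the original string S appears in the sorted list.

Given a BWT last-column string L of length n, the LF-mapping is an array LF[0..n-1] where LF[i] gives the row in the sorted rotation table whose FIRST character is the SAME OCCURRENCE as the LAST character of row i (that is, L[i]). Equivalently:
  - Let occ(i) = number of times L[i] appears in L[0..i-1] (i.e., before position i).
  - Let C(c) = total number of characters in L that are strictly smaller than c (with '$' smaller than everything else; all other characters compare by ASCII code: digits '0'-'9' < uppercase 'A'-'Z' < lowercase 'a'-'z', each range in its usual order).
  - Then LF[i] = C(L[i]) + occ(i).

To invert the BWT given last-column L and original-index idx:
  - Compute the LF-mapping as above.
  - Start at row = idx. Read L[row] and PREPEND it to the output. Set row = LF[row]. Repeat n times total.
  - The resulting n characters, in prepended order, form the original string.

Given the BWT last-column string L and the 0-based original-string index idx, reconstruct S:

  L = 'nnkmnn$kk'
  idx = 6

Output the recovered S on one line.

Answer: nkknmknn$

Derivation:
LF mapping: 5 6 1 4 7 8 0 2 3
Walk LF starting at row 6, prepending L[row]:
  step 1: row=6, L[6]='$', prepend. Next row=LF[6]=0
  step 2: row=0, L[0]='n', prepend. Next row=LF[0]=5
  step 3: row=5, L[5]='n', prepend. Next row=LF[5]=8
  step 4: row=8, L[8]='k', prepend. Next row=LF[8]=3
  step 5: row=3, L[3]='m', prepend. Next row=LF[3]=4
  step 6: row=4, L[4]='n', prepend. Next row=LF[4]=7
  step 7: row=7, L[7]='k', prepend. Next row=LF[7]=2
  step 8: row=2, L[2]='k', prepend. Next row=LF[2]=1
  step 9: row=1, L[1]='n', prepend. Next row=LF[1]=6
Reversed output: nkknmknn$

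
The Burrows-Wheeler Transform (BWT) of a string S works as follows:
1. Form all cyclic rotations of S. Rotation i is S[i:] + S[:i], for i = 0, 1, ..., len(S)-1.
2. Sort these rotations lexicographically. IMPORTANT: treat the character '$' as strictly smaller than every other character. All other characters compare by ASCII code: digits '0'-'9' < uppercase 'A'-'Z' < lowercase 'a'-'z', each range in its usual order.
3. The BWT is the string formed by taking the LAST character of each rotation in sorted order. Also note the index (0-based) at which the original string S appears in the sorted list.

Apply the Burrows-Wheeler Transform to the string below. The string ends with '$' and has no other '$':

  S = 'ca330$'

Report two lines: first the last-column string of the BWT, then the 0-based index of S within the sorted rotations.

Answer: 033ac$
5

Derivation:
All 6 rotations (rotation i = S[i:]+S[:i]):
  rot[0] = ca330$
  rot[1] = a330$c
  rot[2] = 330$ca
  rot[3] = 30$ca3
  rot[4] = 0$ca33
  rot[5] = $ca330
Sorted (with $ < everything):
  sorted[0] = $ca330  (last char: '0')
  sorted[1] = 0$ca33  (last char: '3')
  sorted[2] = 30$ca3  (last char: '3')
  sorted[3] = 330$ca  (last char: 'a')
  sorted[4] = a330$c  (last char: 'c')
  sorted[5] = ca330$  (last char: '$')
Last column: 033ac$
Original string S is at sorted index 5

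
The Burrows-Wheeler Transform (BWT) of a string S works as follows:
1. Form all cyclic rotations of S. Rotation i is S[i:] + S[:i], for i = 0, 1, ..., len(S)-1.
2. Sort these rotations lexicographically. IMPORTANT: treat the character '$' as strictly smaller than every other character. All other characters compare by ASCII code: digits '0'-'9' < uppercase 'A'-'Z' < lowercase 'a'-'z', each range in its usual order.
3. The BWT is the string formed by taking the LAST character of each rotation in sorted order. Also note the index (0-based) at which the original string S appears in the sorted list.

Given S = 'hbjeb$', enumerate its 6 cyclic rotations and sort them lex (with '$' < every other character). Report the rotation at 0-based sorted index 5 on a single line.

All 6 rotations (rotation i = S[i:]+S[:i]):
  rot[0] = hbjeb$
  rot[1] = bjeb$h
  rot[2] = jeb$hb
  rot[3] = eb$hbj
  rot[4] = b$hbje
  rot[5] = $hbjeb
Sorted (with $ < everything):
  sorted[0] = $hbjeb
  sorted[1] = b$hbje
  sorted[2] = bjeb$h
  sorted[3] = eb$hbj
  sorted[4] = hbjeb$
  sorted[5] = jeb$hb
sorted[5] = jeb$hb

Answer: jeb$hb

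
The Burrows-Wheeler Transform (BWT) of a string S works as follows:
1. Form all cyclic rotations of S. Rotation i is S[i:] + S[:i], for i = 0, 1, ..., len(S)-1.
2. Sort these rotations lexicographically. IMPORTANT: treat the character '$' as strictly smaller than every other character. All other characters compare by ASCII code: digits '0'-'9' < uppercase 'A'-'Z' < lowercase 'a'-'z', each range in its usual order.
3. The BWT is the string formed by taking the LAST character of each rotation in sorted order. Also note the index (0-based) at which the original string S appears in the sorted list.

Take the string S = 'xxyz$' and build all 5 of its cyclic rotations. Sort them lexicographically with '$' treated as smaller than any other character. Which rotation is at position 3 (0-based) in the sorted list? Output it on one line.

Answer: yz$xx

Derivation:
All 5 rotations (rotation i = S[i:]+S[:i]):
  rot[0] = xxyz$
  rot[1] = xyz$x
  rot[2] = yz$xx
  rot[3] = z$xxy
  rot[4] = $xxyz
Sorted (with $ < everything):
  sorted[0] = $xxyz
  sorted[1] = xxyz$
  sorted[2] = xyz$x
  sorted[3] = yz$xx
  sorted[4] = z$xxy
sorted[3] = yz$xx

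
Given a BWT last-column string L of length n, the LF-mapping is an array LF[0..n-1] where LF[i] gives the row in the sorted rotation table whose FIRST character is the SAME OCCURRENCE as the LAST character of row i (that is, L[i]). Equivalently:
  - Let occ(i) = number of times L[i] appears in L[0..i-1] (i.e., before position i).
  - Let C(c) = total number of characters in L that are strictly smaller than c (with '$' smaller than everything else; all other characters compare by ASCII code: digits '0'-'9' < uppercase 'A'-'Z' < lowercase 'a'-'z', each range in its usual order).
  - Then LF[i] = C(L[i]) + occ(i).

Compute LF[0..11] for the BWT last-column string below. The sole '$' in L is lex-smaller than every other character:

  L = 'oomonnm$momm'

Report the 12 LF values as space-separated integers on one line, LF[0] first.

Char counts: '$':1, 'm':5, 'n':2, 'o':4
C (first-col start): C('$')=0, C('m')=1, C('n')=6, C('o')=8
L[0]='o': occ=0, LF[0]=C('o')+0=8+0=8
L[1]='o': occ=1, LF[1]=C('o')+1=8+1=9
L[2]='m': occ=0, LF[2]=C('m')+0=1+0=1
L[3]='o': occ=2, LF[3]=C('o')+2=8+2=10
L[4]='n': occ=0, LF[4]=C('n')+0=6+0=6
L[5]='n': occ=1, LF[5]=C('n')+1=6+1=7
L[6]='m': occ=1, LF[6]=C('m')+1=1+1=2
L[7]='$': occ=0, LF[7]=C('$')+0=0+0=0
L[8]='m': occ=2, LF[8]=C('m')+2=1+2=3
L[9]='o': occ=3, LF[9]=C('o')+3=8+3=11
L[10]='m': occ=3, LF[10]=C('m')+3=1+3=4
L[11]='m': occ=4, LF[11]=C('m')+4=1+4=5

Answer: 8 9 1 10 6 7 2 0 3 11 4 5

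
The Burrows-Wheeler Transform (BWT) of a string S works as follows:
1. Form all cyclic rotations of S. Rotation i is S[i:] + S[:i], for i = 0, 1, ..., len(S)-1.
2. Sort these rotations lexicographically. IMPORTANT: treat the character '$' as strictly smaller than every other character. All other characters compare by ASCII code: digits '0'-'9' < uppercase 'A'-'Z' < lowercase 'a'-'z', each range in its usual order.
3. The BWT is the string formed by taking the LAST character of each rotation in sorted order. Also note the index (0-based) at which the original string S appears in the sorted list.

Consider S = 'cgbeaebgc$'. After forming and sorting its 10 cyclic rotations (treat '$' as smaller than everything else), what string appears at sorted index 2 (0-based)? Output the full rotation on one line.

Answer: beaebgc$cg

Derivation:
All 10 rotations (rotation i = S[i:]+S[:i]):
  rot[0] = cgbeaebgc$
  rot[1] = gbeaebgc$c
  rot[2] = beaebgc$cg
  rot[3] = eaebgc$cgb
  rot[4] = aebgc$cgbe
  rot[5] = ebgc$cgbea
  rot[6] = bgc$cgbeae
  rot[7] = gc$cgbeaeb
  rot[8] = c$cgbeaebg
  rot[9] = $cgbeaebgc
Sorted (with $ < everything):
  sorted[0] = $cgbeaebgc
  sorted[1] = aebgc$cgbe
  sorted[2] = beaebgc$cg
  sorted[3] = bgc$cgbeae
  sorted[4] = c$cgbeaebg
  sorted[5] = cgbeaebgc$
  sorted[6] = eaebgc$cgb
  sorted[7] = ebgc$cgbea
  sorted[8] = gbeaebgc$c
  sorted[9] = gc$cgbeaeb
sorted[2] = beaebgc$cg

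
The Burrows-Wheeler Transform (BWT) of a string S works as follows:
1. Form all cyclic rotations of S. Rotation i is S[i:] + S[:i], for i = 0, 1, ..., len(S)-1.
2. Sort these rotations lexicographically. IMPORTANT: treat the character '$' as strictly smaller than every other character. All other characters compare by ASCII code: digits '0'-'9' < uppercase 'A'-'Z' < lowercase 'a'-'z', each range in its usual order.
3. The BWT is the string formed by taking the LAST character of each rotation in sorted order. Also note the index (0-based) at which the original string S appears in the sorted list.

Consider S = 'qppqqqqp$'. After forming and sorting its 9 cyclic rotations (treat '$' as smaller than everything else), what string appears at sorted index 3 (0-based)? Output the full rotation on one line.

All 9 rotations (rotation i = S[i:]+S[:i]):
  rot[0] = qppqqqqp$
  rot[1] = ppqqqqp$q
  rot[2] = pqqqqp$qp
  rot[3] = qqqqp$qpp
  rot[4] = qqqp$qppq
  rot[5] = qqp$qppqq
  rot[6] = qp$qppqqq
  rot[7] = p$qppqqqq
  rot[8] = $qppqqqqp
Sorted (with $ < everything):
  sorted[0] = $qppqqqqp
  sorted[1] = p$qppqqqq
  sorted[2] = ppqqqqp$q
  sorted[3] = pqqqqp$qp
  sorted[4] = qp$qppqqq
  sorted[5] = qppqqqqp$
  sorted[6] = qqp$qppqq
  sorted[7] = qqqp$qppq
  sorted[8] = qqqqp$qpp
sorted[3] = pqqqqp$qp

Answer: pqqqqp$qp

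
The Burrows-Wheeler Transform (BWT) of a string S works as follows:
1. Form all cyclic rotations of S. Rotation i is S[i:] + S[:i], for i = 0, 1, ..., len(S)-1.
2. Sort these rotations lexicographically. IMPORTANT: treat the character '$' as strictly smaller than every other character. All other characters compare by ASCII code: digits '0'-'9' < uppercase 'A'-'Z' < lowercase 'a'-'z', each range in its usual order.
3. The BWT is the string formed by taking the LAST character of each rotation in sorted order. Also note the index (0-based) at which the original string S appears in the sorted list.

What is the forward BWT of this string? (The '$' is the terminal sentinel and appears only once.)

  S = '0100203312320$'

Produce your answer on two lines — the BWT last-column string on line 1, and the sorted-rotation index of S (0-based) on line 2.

Answer: 021$0203301320
3

Derivation:
All 14 rotations (rotation i = S[i:]+S[:i]):
  rot[0] = 0100203312320$
  rot[1] = 100203312320$0
  rot[2] = 00203312320$01
  rot[3] = 0203312320$010
  rot[4] = 203312320$0100
  rot[5] = 03312320$01002
  rot[6] = 3312320$010020
  rot[7] = 312320$0100203
  rot[8] = 12320$01002033
  rot[9] = 2320$010020331
  rot[10] = 320$0100203312
  rot[11] = 20$01002033123
  rot[12] = 0$010020331232
  rot[13] = $0100203312320
Sorted (with $ < everything):
  sorted[0] = $0100203312320  (last char: '0')
  sorted[1] = 0$010020331232  (last char: '2')
  sorted[2] = 00203312320$01  (last char: '1')
  sorted[3] = 0100203312320$  (last char: '$')
  sorted[4] = 0203312320$010  (last char: '0')
  sorted[5] = 03312320$01002  (last char: '2')
  sorted[6] = 100203312320$0  (last char: '0')
  sorted[7] = 12320$01002033  (last char: '3')
  sorted[8] = 20$01002033123  (last char: '3')
  sorted[9] = 203312320$0100  (last char: '0')
  sorted[10] = 2320$010020331  (last char: '1')
  sorted[11] = 312320$0100203  (last char: '3')
  sorted[12] = 320$0100203312  (last char: '2')
  sorted[13] = 3312320$010020  (last char: '0')
Last column: 021$0203301320
Original string S is at sorted index 3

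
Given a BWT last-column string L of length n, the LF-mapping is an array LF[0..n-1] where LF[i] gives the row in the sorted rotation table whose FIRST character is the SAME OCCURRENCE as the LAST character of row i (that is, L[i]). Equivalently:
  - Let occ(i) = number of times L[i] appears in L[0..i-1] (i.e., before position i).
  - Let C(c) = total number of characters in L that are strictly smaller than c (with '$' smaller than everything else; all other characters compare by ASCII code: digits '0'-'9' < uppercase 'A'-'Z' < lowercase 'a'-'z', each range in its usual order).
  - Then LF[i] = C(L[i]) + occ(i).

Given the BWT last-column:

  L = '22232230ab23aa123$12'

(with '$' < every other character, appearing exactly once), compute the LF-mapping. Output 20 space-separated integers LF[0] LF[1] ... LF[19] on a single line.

Char counts: '$':1, '0':1, '1':2, '2':8, '3':4, 'a':3, 'b':1
C (first-col start): C('$')=0, C('0')=1, C('1')=2, C('2')=4, C('3')=12, C('a')=16, C('b')=19
L[0]='2': occ=0, LF[0]=C('2')+0=4+0=4
L[1]='2': occ=1, LF[1]=C('2')+1=4+1=5
L[2]='2': occ=2, LF[2]=C('2')+2=4+2=6
L[3]='3': occ=0, LF[3]=C('3')+0=12+0=12
L[4]='2': occ=3, LF[4]=C('2')+3=4+3=7
L[5]='2': occ=4, LF[5]=C('2')+4=4+4=8
L[6]='3': occ=1, LF[6]=C('3')+1=12+1=13
L[7]='0': occ=0, LF[7]=C('0')+0=1+0=1
L[8]='a': occ=0, LF[8]=C('a')+0=16+0=16
L[9]='b': occ=0, LF[9]=C('b')+0=19+0=19
L[10]='2': occ=5, LF[10]=C('2')+5=4+5=9
L[11]='3': occ=2, LF[11]=C('3')+2=12+2=14
L[12]='a': occ=1, LF[12]=C('a')+1=16+1=17
L[13]='a': occ=2, LF[13]=C('a')+2=16+2=18
L[14]='1': occ=0, LF[14]=C('1')+0=2+0=2
L[15]='2': occ=6, LF[15]=C('2')+6=4+6=10
L[16]='3': occ=3, LF[16]=C('3')+3=12+3=15
L[17]='$': occ=0, LF[17]=C('$')+0=0+0=0
L[18]='1': occ=1, LF[18]=C('1')+1=2+1=3
L[19]='2': occ=7, LF[19]=C('2')+7=4+7=11

Answer: 4 5 6 12 7 8 13 1 16 19 9 14 17 18 2 10 15 0 3 11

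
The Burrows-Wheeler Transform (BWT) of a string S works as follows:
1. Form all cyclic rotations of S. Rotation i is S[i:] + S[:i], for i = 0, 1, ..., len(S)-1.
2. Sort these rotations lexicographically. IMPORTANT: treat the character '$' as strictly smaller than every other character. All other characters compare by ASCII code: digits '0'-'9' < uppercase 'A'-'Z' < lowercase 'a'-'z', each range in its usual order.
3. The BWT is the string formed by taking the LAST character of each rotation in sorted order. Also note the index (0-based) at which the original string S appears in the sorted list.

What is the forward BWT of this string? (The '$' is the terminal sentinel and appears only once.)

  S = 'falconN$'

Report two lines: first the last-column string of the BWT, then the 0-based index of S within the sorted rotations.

Answer: Nnfl$aoc
4

Derivation:
All 8 rotations (rotation i = S[i:]+S[:i]):
  rot[0] = falconN$
  rot[1] = alconN$f
  rot[2] = lconN$fa
  rot[3] = conN$fal
  rot[4] = onN$falc
  rot[5] = nN$falco
  rot[6] = N$falcon
  rot[7] = $falconN
Sorted (with $ < everything):
  sorted[0] = $falconN  (last char: 'N')
  sorted[1] = N$falcon  (last char: 'n')
  sorted[2] = alconN$f  (last char: 'f')
  sorted[3] = conN$fal  (last char: 'l')
  sorted[4] = falconN$  (last char: '$')
  sorted[5] = lconN$fa  (last char: 'a')
  sorted[6] = nN$falco  (last char: 'o')
  sorted[7] = onN$falc  (last char: 'c')
Last column: Nnfl$aoc
Original string S is at sorted index 4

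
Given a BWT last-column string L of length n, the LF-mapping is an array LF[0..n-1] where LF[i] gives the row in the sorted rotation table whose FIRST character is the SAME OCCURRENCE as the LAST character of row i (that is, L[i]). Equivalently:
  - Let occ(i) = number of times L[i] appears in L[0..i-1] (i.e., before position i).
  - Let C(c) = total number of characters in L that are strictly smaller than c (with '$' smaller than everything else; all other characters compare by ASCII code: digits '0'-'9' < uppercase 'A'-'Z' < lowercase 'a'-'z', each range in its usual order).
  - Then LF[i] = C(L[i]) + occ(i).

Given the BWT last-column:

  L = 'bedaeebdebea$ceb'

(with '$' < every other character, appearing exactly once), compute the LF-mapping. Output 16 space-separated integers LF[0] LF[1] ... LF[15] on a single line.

Answer: 3 10 8 1 11 12 4 9 13 5 14 2 0 7 15 6

Derivation:
Char counts: '$':1, 'a':2, 'b':4, 'c':1, 'd':2, 'e':6
C (first-col start): C('$')=0, C('a')=1, C('b')=3, C('c')=7, C('d')=8, C('e')=10
L[0]='b': occ=0, LF[0]=C('b')+0=3+0=3
L[1]='e': occ=0, LF[1]=C('e')+0=10+0=10
L[2]='d': occ=0, LF[2]=C('d')+0=8+0=8
L[3]='a': occ=0, LF[3]=C('a')+0=1+0=1
L[4]='e': occ=1, LF[4]=C('e')+1=10+1=11
L[5]='e': occ=2, LF[5]=C('e')+2=10+2=12
L[6]='b': occ=1, LF[6]=C('b')+1=3+1=4
L[7]='d': occ=1, LF[7]=C('d')+1=8+1=9
L[8]='e': occ=3, LF[8]=C('e')+3=10+3=13
L[9]='b': occ=2, LF[9]=C('b')+2=3+2=5
L[10]='e': occ=4, LF[10]=C('e')+4=10+4=14
L[11]='a': occ=1, LF[11]=C('a')+1=1+1=2
L[12]='$': occ=0, LF[12]=C('$')+0=0+0=0
L[13]='c': occ=0, LF[13]=C('c')+0=7+0=7
L[14]='e': occ=5, LF[14]=C('e')+5=10+5=15
L[15]='b': occ=3, LF[15]=C('b')+3=3+3=6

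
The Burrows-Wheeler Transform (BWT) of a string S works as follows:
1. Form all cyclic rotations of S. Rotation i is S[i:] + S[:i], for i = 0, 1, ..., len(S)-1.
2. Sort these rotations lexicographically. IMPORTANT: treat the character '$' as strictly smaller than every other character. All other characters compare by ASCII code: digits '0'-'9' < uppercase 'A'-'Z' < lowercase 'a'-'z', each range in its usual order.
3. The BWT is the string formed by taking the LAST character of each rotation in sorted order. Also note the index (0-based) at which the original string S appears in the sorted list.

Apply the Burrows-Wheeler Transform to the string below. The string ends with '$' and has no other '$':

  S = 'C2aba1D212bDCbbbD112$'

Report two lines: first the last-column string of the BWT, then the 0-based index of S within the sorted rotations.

Answer: 2D12a1DC1$Db1bb2b2abC
9

Derivation:
All 21 rotations (rotation i = S[i:]+S[:i]):
  rot[0] = C2aba1D212bDCbbbD112$
  rot[1] = 2aba1D212bDCbbbD112$C
  rot[2] = aba1D212bDCbbbD112$C2
  rot[3] = ba1D212bDCbbbD112$C2a
  rot[4] = a1D212bDCbbbD112$C2ab
  rot[5] = 1D212bDCbbbD112$C2aba
  rot[6] = D212bDCbbbD112$C2aba1
  rot[7] = 212bDCbbbD112$C2aba1D
  rot[8] = 12bDCbbbD112$C2aba1D2
  rot[9] = 2bDCbbbD112$C2aba1D21
  rot[10] = bDCbbbD112$C2aba1D212
  rot[11] = DCbbbD112$C2aba1D212b
  rot[12] = CbbbD112$C2aba1D212bD
  rot[13] = bbbD112$C2aba1D212bDC
  rot[14] = bbD112$C2aba1D212bDCb
  rot[15] = bD112$C2aba1D212bDCbb
  rot[16] = D112$C2aba1D212bDCbbb
  rot[17] = 112$C2aba1D212bDCbbbD
  rot[18] = 12$C2aba1D212bDCbbbD1
  rot[19] = 2$C2aba1D212bDCbbbD11
  rot[20] = $C2aba1D212bDCbbbD112
Sorted (with $ < everything):
  sorted[0] = $C2aba1D212bDCbbbD112  (last char: '2')
  sorted[1] = 112$C2aba1D212bDCbbbD  (last char: 'D')
  sorted[2] = 12$C2aba1D212bDCbbbD1  (last char: '1')
  sorted[3] = 12bDCbbbD112$C2aba1D2  (last char: '2')
  sorted[4] = 1D212bDCbbbD112$C2aba  (last char: 'a')
  sorted[5] = 2$C2aba1D212bDCbbbD11  (last char: '1')
  sorted[6] = 212bDCbbbD112$C2aba1D  (last char: 'D')
  sorted[7] = 2aba1D212bDCbbbD112$C  (last char: 'C')
  sorted[8] = 2bDCbbbD112$C2aba1D21  (last char: '1')
  sorted[9] = C2aba1D212bDCbbbD112$  (last char: '$')
  sorted[10] = CbbbD112$C2aba1D212bD  (last char: 'D')
  sorted[11] = D112$C2aba1D212bDCbbb  (last char: 'b')
  sorted[12] = D212bDCbbbD112$C2aba1  (last char: '1')
  sorted[13] = DCbbbD112$C2aba1D212b  (last char: 'b')
  sorted[14] = a1D212bDCbbbD112$C2ab  (last char: 'b')
  sorted[15] = aba1D212bDCbbbD112$C2  (last char: '2')
  sorted[16] = bD112$C2aba1D212bDCbb  (last char: 'b')
  sorted[17] = bDCbbbD112$C2aba1D212  (last char: '2')
  sorted[18] = ba1D212bDCbbbD112$C2a  (last char: 'a')
  sorted[19] = bbD112$C2aba1D212bDCb  (last char: 'b')
  sorted[20] = bbbD112$C2aba1D212bDC  (last char: 'C')
Last column: 2D12a1DC1$Db1bb2b2abC
Original string S is at sorted index 9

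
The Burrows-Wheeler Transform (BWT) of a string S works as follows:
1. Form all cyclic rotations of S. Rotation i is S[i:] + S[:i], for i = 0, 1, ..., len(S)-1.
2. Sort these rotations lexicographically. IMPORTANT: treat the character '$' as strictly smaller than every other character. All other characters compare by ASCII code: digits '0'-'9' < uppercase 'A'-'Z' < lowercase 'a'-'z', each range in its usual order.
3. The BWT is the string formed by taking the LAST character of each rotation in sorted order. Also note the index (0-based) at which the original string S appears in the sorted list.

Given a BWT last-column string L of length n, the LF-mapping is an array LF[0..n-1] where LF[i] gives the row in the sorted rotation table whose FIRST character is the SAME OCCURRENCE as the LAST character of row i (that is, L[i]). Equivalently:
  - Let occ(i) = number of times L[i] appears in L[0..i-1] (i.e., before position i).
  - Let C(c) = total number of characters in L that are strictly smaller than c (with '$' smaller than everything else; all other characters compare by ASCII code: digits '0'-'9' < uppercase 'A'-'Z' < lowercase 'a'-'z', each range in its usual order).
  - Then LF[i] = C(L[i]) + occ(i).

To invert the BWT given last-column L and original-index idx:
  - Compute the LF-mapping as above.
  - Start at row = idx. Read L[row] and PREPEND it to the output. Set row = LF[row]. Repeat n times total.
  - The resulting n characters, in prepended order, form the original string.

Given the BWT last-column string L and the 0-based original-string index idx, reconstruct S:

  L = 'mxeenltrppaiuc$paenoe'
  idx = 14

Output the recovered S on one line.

LF mapping: 10 20 4 5 11 9 18 17 14 15 1 8 19 3 0 16 2 6 12 13 7
Walk LF starting at row 14, prepending L[row]:
  step 1: row=14, L[14]='$', prepend. Next row=LF[14]=0
  step 2: row=0, L[0]='m', prepend. Next row=LF[0]=10
  step 3: row=10, L[10]='a', prepend. Next row=LF[10]=1
  step 4: row=1, L[1]='x', prepend. Next row=LF[1]=20
  step 5: row=20, L[20]='e', prepend. Next row=LF[20]=7
  step 6: row=7, L[7]='r', prepend. Next row=LF[7]=17
  step 7: row=17, L[17]='e', prepend. Next row=LF[17]=6
  step 8: row=6, L[6]='t', prepend. Next row=LF[6]=18
  step 9: row=18, L[18]='n', prepend. Next row=LF[18]=12
  step 10: row=12, L[12]='u', prepend. Next row=LF[12]=19
  step 11: row=19, L[19]='o', prepend. Next row=LF[19]=13
  step 12: row=13, L[13]='c', prepend. Next row=LF[13]=3
  step 13: row=3, L[3]='e', prepend. Next row=LF[3]=5
  step 14: row=5, L[5]='l', prepend. Next row=LF[5]=9
  step 15: row=9, L[9]='p', prepend. Next row=LF[9]=15
  step 16: row=15, L[15]='p', prepend. Next row=LF[15]=16
  step 17: row=16, L[16]='a', prepend. Next row=LF[16]=2
  step 18: row=2, L[2]='e', prepend. Next row=LF[2]=4
  step 19: row=4, L[4]='n', prepend. Next row=LF[4]=11
  step 20: row=11, L[11]='i', prepend. Next row=LF[11]=8
  step 21: row=8, L[8]='p', prepend. Next row=LF[8]=14
Reversed output: pineapplecounterexam$

Answer: pineapplecounterexam$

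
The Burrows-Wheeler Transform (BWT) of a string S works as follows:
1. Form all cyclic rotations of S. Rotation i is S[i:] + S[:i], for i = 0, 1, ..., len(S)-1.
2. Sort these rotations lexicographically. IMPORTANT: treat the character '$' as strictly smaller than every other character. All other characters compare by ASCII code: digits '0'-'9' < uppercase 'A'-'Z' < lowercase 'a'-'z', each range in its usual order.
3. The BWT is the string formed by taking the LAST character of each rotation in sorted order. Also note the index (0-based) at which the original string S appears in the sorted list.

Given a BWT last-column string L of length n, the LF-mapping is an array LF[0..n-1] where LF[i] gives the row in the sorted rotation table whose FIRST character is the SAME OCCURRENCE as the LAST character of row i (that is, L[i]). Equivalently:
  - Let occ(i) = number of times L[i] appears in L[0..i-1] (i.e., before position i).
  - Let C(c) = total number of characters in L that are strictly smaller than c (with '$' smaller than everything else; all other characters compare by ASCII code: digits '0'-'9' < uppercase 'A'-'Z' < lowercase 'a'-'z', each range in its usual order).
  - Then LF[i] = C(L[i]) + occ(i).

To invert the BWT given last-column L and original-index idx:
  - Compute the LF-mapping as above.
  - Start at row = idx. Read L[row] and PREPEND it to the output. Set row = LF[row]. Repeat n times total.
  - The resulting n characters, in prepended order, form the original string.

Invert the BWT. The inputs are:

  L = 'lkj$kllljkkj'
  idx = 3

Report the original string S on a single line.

Answer: jlklklkkjjl$

Derivation:
LF mapping: 8 4 1 0 5 9 10 11 2 6 7 3
Walk LF starting at row 3, prepending L[row]:
  step 1: row=3, L[3]='$', prepend. Next row=LF[3]=0
  step 2: row=0, L[0]='l', prepend. Next row=LF[0]=8
  step 3: row=8, L[8]='j', prepend. Next row=LF[8]=2
  step 4: row=2, L[2]='j', prepend. Next row=LF[2]=1
  step 5: row=1, L[1]='k', prepend. Next row=LF[1]=4
  step 6: row=4, L[4]='k', prepend. Next row=LF[4]=5
  step 7: row=5, L[5]='l', prepend. Next row=LF[5]=9
  step 8: row=9, L[9]='k', prepend. Next row=LF[9]=6
  step 9: row=6, L[6]='l', prepend. Next row=LF[6]=10
  step 10: row=10, L[10]='k', prepend. Next row=LF[10]=7
  step 11: row=7, L[7]='l', prepend. Next row=LF[7]=11
  step 12: row=11, L[11]='j', prepend. Next row=LF[11]=3
Reversed output: jlklklkkjjl$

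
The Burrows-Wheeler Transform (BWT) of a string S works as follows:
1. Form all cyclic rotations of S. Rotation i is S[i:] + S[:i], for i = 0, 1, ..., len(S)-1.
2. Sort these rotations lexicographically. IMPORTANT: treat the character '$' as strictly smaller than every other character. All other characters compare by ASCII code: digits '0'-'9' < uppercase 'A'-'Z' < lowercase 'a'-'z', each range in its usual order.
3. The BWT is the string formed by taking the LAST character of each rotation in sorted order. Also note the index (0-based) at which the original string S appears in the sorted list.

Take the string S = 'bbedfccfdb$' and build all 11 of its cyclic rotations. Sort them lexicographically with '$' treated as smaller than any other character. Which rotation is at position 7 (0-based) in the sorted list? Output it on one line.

Answer: dfccfdb$bbe

Derivation:
All 11 rotations (rotation i = S[i:]+S[:i]):
  rot[0] = bbedfccfdb$
  rot[1] = bedfccfdb$b
  rot[2] = edfccfdb$bb
  rot[3] = dfccfdb$bbe
  rot[4] = fccfdb$bbed
  rot[5] = ccfdb$bbedf
  rot[6] = cfdb$bbedfc
  rot[7] = fdb$bbedfcc
  rot[8] = db$bbedfccf
  rot[9] = b$bbedfccfd
  rot[10] = $bbedfccfdb
Sorted (with $ < everything):
  sorted[0] = $bbedfccfdb
  sorted[1] = b$bbedfccfd
  sorted[2] = bbedfccfdb$
  sorted[3] = bedfccfdb$b
  sorted[4] = ccfdb$bbedf
  sorted[5] = cfdb$bbedfc
  sorted[6] = db$bbedfccf
  sorted[7] = dfccfdb$bbe
  sorted[8] = edfccfdb$bb
  sorted[9] = fccfdb$bbed
  sorted[10] = fdb$bbedfcc
sorted[7] = dfccfdb$bbe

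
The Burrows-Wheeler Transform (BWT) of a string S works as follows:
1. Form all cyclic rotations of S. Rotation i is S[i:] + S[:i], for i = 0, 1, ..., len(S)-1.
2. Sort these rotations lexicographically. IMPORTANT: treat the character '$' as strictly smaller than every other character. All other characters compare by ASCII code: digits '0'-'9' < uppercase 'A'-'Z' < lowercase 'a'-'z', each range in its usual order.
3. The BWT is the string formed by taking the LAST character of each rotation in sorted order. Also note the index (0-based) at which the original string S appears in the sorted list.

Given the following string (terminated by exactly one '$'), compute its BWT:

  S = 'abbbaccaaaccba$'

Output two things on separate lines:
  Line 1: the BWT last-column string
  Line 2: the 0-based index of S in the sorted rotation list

Answer: abca$bacbbaccaa
4

Derivation:
All 15 rotations (rotation i = S[i:]+S[:i]):
  rot[0] = abbbaccaaaccba$
  rot[1] = bbbaccaaaccba$a
  rot[2] = bbaccaaaccba$ab
  rot[3] = baccaaaccba$abb
  rot[4] = accaaaccba$abbb
  rot[5] = ccaaaccba$abbba
  rot[6] = caaaccba$abbbac
  rot[7] = aaaccba$abbbacc
  rot[8] = aaccba$abbbacca
  rot[9] = accba$abbbaccaa
  rot[10] = ccba$abbbaccaaa
  rot[11] = cba$abbbaccaaac
  rot[12] = ba$abbbaccaaacc
  rot[13] = a$abbbaccaaaccb
  rot[14] = $abbbaccaaaccba
Sorted (with $ < everything):
  sorted[0] = $abbbaccaaaccba  (last char: 'a')
  sorted[1] = a$abbbaccaaaccb  (last char: 'b')
  sorted[2] = aaaccba$abbbacc  (last char: 'c')
  sorted[3] = aaccba$abbbacca  (last char: 'a')
  sorted[4] = abbbaccaaaccba$  (last char: '$')
  sorted[5] = accaaaccba$abbb  (last char: 'b')
  sorted[6] = accba$abbbaccaa  (last char: 'a')
  sorted[7] = ba$abbbaccaaacc  (last char: 'c')
  sorted[8] = baccaaaccba$abb  (last char: 'b')
  sorted[9] = bbaccaaaccba$ab  (last char: 'b')
  sorted[10] = bbbaccaaaccba$a  (last char: 'a')
  sorted[11] = caaaccba$abbbac  (last char: 'c')
  sorted[12] = cba$abbbaccaaac  (last char: 'c')
  sorted[13] = ccaaaccba$abbba  (last char: 'a')
  sorted[14] = ccba$abbbaccaaa  (last char: 'a')
Last column: abca$bacbbaccaa
Original string S is at sorted index 4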